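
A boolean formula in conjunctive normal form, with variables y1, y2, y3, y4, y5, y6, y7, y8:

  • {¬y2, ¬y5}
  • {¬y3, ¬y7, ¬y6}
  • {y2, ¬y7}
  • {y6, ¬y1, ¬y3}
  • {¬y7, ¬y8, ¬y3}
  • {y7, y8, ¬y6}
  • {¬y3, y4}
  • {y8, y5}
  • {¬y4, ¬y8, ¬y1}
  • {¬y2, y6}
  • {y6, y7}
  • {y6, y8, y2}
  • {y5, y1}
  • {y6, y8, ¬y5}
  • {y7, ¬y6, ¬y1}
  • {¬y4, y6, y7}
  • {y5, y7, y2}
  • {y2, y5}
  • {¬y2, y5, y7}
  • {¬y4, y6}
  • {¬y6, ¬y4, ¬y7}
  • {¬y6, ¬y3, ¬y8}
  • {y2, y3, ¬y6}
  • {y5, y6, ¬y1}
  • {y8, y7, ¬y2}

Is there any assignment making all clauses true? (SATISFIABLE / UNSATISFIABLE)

SATISFIABLE

Try y1 = True.
Try y2 = True.
  then y5 is forced to False.
  then y8 is forced to True.
  then y4 is forced to False.
  then y3 is forced to False.
  then y6 is forced to True.
  then y7 is forced to True.
So y1=T, y2=T, y3=F, y4=F, y5=F, y6=T, y7=T, y8=T is a satisfying assignment.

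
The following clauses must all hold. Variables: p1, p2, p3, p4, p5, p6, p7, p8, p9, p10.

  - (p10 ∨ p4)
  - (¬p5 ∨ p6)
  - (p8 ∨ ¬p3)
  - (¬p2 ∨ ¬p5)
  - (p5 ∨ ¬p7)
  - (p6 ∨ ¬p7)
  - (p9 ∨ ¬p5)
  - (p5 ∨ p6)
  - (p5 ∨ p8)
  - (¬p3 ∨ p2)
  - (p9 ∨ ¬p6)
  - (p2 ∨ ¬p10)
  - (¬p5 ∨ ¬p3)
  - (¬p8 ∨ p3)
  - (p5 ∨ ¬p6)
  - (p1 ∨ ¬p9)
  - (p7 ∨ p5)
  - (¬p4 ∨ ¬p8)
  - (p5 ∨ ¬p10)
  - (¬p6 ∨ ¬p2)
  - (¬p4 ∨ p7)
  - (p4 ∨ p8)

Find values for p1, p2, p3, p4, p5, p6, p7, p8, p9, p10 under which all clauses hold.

p1 occurs only positively in the remaining clauses — set p1 = True.
Set p2 = False and propagate.
  then p3 is forced to False.
  then p10 is forced to False.
  then p4 is forced to True.
  then p8 is forced to False.
  then p5 is forced to True.
  then p6 is forced to True.
  then p9 is forced to True.
  then p7 is forced to True.
Every clause has at least one true literal under this assignment.

p1 = True, p2 = False, p3 = False, p4 = True, p5 = True, p6 = True, p7 = True, p8 = False, p9 = True, p10 = False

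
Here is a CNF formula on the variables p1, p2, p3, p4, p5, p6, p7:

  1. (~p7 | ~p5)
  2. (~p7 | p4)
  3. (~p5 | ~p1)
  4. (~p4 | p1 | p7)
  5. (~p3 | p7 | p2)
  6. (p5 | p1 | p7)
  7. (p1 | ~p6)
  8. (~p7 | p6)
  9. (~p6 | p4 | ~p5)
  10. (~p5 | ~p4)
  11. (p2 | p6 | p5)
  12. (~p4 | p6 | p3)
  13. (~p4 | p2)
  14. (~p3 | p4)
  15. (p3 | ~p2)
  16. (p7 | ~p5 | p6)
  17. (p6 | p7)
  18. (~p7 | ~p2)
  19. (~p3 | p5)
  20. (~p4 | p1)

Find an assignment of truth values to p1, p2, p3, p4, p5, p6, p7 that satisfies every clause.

Branch on p1: take p1 = True.
  then p5 is forced to False.
  then p3 is forced to False.
  then p2 is forced to False.
  then p6 is forced to True.
  then p4 is forced to False.
  then p7 is forced to False.
Every clause has at least one true literal under this assignment.

p1 = True, p2 = False, p3 = False, p4 = False, p5 = False, p6 = True, p7 = False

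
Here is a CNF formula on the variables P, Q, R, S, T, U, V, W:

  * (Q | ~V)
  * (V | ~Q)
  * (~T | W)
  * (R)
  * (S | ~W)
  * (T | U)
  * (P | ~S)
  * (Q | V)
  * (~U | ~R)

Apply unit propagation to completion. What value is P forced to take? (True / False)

Unit clause (R) sets R = True.
In (~U | ~R), ~R is now false; ~U must hold, so U = False.
(U | T): since U = False, the clause reduces to (T). T = True.
(W | ~T) with T = True leaves only W, so W = True.
(S | ~W): since W = True, the clause reduces to (S). S = True.
From (P | ~S) and S = True: P = True.

True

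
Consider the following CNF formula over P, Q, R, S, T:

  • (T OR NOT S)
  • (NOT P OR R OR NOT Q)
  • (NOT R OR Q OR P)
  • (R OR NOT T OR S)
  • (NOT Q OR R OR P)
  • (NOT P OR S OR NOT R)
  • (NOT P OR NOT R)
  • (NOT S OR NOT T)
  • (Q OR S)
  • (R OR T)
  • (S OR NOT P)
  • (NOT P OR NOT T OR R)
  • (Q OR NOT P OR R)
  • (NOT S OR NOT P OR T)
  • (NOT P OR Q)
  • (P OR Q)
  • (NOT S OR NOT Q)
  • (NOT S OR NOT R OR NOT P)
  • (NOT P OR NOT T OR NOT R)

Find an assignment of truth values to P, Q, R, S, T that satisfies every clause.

P=False, Q=True, R=True, S=False, T=False

Branch on P: take P = False.
  then Q is forced to True.
  then R is forced to True.
  then S is forced to False.
T is now unconstrained; take T = False.
Check each clause:
  1. (NOT S OR T) — NOT S is true.
  2. (NOT P OR NOT Q OR R) — R is true.
  3. (NOT R OR P OR Q) — Q is true.
  4. (R OR S OR NOT T) — R is true.
  5. (NOT Q OR P OR R) — R is true.
  6. (S OR NOT P OR NOT R) — NOT P is true.
  7. (NOT R OR NOT P) — NOT P is true.
  8. (NOT S OR NOT T) — NOT T is true.
  9. (S OR Q) — Q is true.
  10. (R OR T) — R is true.
  11. (NOT P OR S) — NOT P is true.
  12. (R OR NOT P OR NOT T) — R is true.
  13. (R OR Q OR NOT P) — Q is true.
  14. (T OR NOT S OR NOT P) — NOT S is true.
  15. (NOT P OR Q) — Q is true.
  16. (Q OR P) — Q is true.
  17. (NOT Q OR NOT S) — NOT S is true.
  18. (NOT R OR NOT P OR NOT S) — NOT S is true.
  19. (NOT R OR NOT P OR NOT T) — NOT T is true.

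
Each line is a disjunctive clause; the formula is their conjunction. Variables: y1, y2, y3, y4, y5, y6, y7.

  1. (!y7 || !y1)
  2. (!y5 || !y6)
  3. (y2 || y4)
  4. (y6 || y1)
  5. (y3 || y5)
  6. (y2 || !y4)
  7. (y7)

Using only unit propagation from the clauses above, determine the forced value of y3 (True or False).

(y7) stands alone — y7 = True.
From (!y1 || !y7) and y7 = True: y1 = False.
From (y6 || y1) and y1 = False: y6 = True.
(!y6 || !y5): since y6 = True, the clause reduces to (!y5). y5 = False.
From (y3 || y5) and y5 = False: y3 = True.

True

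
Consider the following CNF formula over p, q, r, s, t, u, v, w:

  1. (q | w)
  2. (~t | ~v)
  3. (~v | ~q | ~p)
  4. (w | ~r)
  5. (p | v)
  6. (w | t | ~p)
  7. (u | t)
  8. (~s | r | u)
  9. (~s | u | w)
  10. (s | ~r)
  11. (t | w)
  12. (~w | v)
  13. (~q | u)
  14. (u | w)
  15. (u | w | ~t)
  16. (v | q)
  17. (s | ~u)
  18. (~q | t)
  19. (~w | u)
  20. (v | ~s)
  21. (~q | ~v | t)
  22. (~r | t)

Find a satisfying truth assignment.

p=T, q=F, r=F, s=T, t=F, u=T, v=T, w=T

Check each clause:
  1. (w | q) — w is true.
  2. (~v | ~t) — ~t is true.
  3. (~q | ~v | ~p) — ~q is true.
  4. (~r | w) — w is true.
  5. (p | v) — p is true.
  6. (w | t | ~p) — w is true.
  7. (t | u) — u is true.
  8. (~s | r | u) — u is true.
  9. (u | w | ~s) — w is true.
  10. (s | ~r) — s is true.
  11. (w | t) — w is true.
  12. (~w | v) — v is true.
  13. (~q | u) — u is true.
  14. (w | u) — w is true.
  15. (w | u | ~t) — w is true.
  16. (v | q) — v is true.
  17. (~u | s) — s is true.
  18. (~q | t) — ~q is true.
  19. (~w | u) — u is true.
  20. (v | ~s) — v is true.
  21. (~v | t | ~q) — ~q is true.
  22. (~r | t) — ~r is true.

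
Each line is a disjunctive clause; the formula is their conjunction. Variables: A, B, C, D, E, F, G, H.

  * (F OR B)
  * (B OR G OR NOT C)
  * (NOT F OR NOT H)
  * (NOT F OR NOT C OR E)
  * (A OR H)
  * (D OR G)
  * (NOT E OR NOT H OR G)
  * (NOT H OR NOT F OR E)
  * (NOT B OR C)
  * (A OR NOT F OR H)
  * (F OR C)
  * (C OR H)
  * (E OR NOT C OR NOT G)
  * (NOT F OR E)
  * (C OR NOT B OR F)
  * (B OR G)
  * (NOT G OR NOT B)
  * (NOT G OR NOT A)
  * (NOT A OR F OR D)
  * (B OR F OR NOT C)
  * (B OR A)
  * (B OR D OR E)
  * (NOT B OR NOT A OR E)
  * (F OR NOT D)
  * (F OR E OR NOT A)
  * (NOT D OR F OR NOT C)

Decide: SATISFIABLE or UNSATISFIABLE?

SATISFIABLE

Try A = True.
  then G is forced to False.
  then D is forced to True.
  then B is forced to True.
  then C is forced to True.
  then E is forced to True.
  then H is forced to False.
  then F is forced to True.
So A=True  B=True  C=True  D=True  E=True  F=True  G=False  H=False is a satisfying assignment.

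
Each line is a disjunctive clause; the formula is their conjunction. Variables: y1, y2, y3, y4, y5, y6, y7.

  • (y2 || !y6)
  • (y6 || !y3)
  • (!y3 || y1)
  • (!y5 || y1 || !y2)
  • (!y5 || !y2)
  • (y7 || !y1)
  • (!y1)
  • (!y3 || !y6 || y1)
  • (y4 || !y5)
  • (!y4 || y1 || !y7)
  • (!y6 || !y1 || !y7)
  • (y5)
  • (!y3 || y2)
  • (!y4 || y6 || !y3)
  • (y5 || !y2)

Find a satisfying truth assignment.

(!y1) is a unit clause, so y1 = False.
Unit propagation: (!y3) forces y3 = False.
The clause (y5) is unit: y5 must be True.
The clause (!y2) is unit: y2 must be False.
The clause (!y6) is unit: y6 must be False.
The clause (y4) is unit: y4 must be True.
(!y7) is a unit clause, so y7 = False.
Every clause has at least one true literal under this assignment.

y1=F, y2=F, y3=F, y4=T, y5=T, y6=F, y7=F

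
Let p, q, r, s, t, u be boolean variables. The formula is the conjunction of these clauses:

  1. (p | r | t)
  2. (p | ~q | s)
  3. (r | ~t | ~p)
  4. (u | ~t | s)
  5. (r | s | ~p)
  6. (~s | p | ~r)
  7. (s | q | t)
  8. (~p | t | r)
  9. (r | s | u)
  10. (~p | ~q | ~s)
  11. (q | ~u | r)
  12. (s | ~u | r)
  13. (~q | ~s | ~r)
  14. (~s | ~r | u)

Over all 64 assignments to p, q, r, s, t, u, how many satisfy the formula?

10

Split on r, then s.
  r=T, s=T: remaining (p,q,t,u) ∈ {(T,F,F,T); (T,F,T,T)} — 2.
  r=T, s=F: 5 of the 16 assignments to (p,q,t,u) work.
  r=F, s=T: remaining (p,q,t,u) ∈ {(F,F,T,F); (F,T,T,F); (F,T,T,T)} — 3.
  r=F, s=F: a clause becomes empty — 0.
Total: 2 + 5 + 3 + 0 = 10.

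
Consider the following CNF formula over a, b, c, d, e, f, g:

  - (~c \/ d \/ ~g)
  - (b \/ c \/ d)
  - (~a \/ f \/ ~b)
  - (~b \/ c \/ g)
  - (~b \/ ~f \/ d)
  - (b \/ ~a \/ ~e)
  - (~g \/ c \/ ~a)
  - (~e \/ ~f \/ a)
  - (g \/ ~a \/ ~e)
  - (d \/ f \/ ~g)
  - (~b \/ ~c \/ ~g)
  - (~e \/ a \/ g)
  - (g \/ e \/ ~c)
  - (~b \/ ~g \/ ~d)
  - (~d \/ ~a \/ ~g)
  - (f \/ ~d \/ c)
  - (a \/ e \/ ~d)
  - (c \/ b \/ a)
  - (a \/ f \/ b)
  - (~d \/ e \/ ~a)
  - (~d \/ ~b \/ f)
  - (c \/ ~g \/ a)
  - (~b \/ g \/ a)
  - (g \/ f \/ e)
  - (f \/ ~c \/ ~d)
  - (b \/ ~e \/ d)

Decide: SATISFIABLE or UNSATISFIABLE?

UNSATISFIABLE

a = True:
  d = True:
    propagation gives g=False, e=False; an empty clause results — contradiction.
  d = False:
    g = True:
      propagation gives c=False; contradiction.
    g = False:
      propagation gives e=False, c=False, b=True; contradiction.
a = False:
  b = True:
    propagation gives g=True, c=False; an empty clause results — contradiction.
  b = False:
    propagation gives c=True, f=True, e=False, g=True; an empty clause results — contradiction.
Every branch closes, so no satisfying assignment exists.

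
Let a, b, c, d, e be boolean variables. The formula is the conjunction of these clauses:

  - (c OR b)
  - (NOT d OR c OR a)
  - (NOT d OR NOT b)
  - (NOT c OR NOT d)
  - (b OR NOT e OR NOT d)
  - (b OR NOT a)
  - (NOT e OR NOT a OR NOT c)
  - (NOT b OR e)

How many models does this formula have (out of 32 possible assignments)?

The models are:
  a=F b=F c=T d=F e=F
  a=F b=F c=T d=F e=T
  a=F b=T c=F d=F e=T
  a=F b=T c=T d=F e=T
  a=T b=T c=F d=F e=T
That's 5 in total.

5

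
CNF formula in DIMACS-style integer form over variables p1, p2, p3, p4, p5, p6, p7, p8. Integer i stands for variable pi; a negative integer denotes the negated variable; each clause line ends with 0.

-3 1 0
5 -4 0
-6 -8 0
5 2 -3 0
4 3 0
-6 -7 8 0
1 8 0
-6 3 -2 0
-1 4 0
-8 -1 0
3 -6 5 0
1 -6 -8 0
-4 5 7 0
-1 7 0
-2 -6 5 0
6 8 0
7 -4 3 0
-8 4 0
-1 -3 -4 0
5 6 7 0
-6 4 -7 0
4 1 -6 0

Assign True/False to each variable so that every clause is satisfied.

p1 = False, p2 = True, p3 = False, p4 = True, p5 = True, p6 = False, p7 = True, p8 = True

Pure literal: p5 appears only positively; assign p5 = True.
Branch on p1: take p1 = False.
  then p3 is forced to False.
  then p4 is forced to True.
  then p8 is forced to True.
  then p6 is forced to False.
  then p7 is forced to True.
p2 is now unconstrained; take p2 = True.
Every clause has at least one true literal under this assignment.
Check each clause:
  1. (¬p3 ∨ p1) — ¬p3 is true.
  2. (p5 ∨ ¬p4) — p5 is true.
  3. (¬p6 ∨ ¬p8) — ¬p6 is true.
  4. (p5 ∨ p2 ∨ ¬p3) — ¬p3 is true.
  5. (p4 ∨ p3) — p4 is true.
  6. (¬p6 ∨ ¬p7 ∨ p8) — p8 is true.
  7. (p8 ∨ p1) — p8 is true.
  8. (¬p2 ∨ p3 ∨ ¬p6) — ¬p6 is true.
  9. (p4 ∨ ¬p1) — p4 is true.
  10. (¬p1 ∨ ¬p8) — ¬p1 is true.
  11. (¬p6 ∨ p3 ∨ p5) — ¬p6 is true.
  12. (¬p8 ∨ p1 ∨ ¬p6) — ¬p6 is true.
  13. (¬p4 ∨ p7 ∨ p5) — p5 is true.
  14. (p7 ∨ ¬p1) — ¬p1 is true.
  15. (p5 ∨ ¬p6 ∨ ¬p2) — ¬p6 is true.
  16. (p6 ∨ p8) — p8 is true.
  17. (p3 ∨ ¬p4 ∨ p7) — p7 is true.
  18. (p4 ∨ ¬p8) — p4 is true.
  19. (¬p4 ∨ ¬p1 ∨ ¬p3) — ¬p3 is true.
  20. (p6 ∨ p5 ∨ p7) — p5 is true.
  21. (¬p7 ∨ ¬p6 ∨ p4) — ¬p6 is true.
  22. (p1 ∨ p4 ∨ ¬p6) — ¬p6 is true.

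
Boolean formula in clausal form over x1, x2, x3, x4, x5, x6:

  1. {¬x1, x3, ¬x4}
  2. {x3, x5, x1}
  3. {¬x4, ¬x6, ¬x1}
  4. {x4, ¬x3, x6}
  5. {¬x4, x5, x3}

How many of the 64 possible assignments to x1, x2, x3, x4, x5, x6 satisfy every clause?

36

Split on x3, then x4.
  x3=1, x4=1: x2, x5 free; 3 ways for (x1,x6) × 2^2 = 12.
  x3=1, x4=0: forces x6=1; x1, x2, x5 free → 2^3 = 8.
  x3=0, x4=1: remaining (x1,x2,x5,x6) ∈ {(0,0,1,0); (0,0,1,1); (0,1,1,0); (0,1,1,1)} — 4.
  x3=0, x4=0: x2, x6 free; 3 ways for (x1,x5) × 2^2 = 12.
Total: 12 + 8 + 4 + 12 = 36.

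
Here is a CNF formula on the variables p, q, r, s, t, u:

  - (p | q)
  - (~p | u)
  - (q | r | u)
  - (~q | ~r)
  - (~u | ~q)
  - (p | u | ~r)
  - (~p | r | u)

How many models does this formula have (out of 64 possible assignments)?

Case analysis on u and p:
  u=T, p=T: forces q=F; r, s, t free → 2^3 = 8.
  u=T, p=F: a clause becomes empty — 0.
  u=F, p=T: a clause becomes empty — 0.
  u=F, p=F: remaining (q,r,s,t) ∈ {(T,F,F,F); (T,F,F,T); (T,F,T,F); (T,F,T,T)} — 4.
Total: 8 + 0 + 0 + 4 = 12.

12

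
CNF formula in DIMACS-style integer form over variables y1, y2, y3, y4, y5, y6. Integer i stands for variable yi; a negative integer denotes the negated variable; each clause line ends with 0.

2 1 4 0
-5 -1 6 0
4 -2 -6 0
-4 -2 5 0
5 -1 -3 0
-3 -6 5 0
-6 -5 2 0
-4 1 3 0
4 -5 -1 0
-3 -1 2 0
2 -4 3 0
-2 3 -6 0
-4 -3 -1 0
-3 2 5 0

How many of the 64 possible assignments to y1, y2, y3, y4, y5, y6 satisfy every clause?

Case analysis on y2 and y3:
  y2=T, y3=T: remaining (y1,y4,y5,y6) ∈ {(F,F,F,F); (F,F,T,F); (F,T,T,F); (F,T,T,T)} — 4.
  y2=T, y3=F: remaining (y1,y4,y5,y6) ∈ {(F,F,F,F); (F,F,T,F); (T,F,F,F)} — 3.
  y2=F, y3=T: remaining (y1,y4,y5,y6) ∈ {(F,T,T,F)} — 1.
  y2=F, y3=F: remaining (y1,y4,y5,y6) ∈ {(T,F,F,F); (T,F,F,T)} — 2.
Total: 4 + 3 + 1 + 2 = 10.

10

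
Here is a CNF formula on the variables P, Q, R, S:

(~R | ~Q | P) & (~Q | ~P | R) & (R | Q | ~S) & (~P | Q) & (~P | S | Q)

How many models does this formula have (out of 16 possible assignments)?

Split on Q, then P.
  Q=1, P=1: remaining (R,S) ∈ {(1,0); (1,1)} — 2.
  Q=1, P=0: remaining (R,S) ∈ {(0,0); (0,1)} — 2.
  Q=0, P=1: a clause becomes empty — 0.
  Q=0, P=0: remaining (R,S) ∈ {(0,0); (1,0); (1,1)} — 3.
Total: 2 + 2 + 0 + 3 = 7.

7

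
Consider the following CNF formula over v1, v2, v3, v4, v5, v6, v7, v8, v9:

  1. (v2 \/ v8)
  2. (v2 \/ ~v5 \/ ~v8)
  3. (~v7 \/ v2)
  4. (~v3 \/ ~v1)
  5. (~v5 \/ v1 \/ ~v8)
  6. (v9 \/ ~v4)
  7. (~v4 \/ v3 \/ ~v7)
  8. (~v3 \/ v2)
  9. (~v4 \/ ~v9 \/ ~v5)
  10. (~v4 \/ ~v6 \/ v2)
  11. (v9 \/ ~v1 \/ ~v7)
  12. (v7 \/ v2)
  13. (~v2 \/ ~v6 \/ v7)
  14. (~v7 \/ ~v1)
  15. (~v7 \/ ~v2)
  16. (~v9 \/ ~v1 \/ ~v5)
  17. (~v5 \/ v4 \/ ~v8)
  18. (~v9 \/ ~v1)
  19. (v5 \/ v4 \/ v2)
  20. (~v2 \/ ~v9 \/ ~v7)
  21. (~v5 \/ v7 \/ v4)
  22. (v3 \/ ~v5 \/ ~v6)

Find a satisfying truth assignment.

v1=False  v2=True  v3=False  v4=True  v5=False  v6=False  v7=False  v8=False  v9=True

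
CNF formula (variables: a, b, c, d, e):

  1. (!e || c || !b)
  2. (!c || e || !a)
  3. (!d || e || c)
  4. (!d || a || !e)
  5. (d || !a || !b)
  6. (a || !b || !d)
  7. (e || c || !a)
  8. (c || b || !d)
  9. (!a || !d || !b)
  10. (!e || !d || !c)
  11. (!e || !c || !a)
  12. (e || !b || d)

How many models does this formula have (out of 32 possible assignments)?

The models are:
  a=F b=F c=F d=F e=F
  a=F b=F c=F d=F e=T
  a=F b=F c=T d=F e=F
  a=F b=F c=T d=F e=T
  a=F b=F c=T d=T e=F
  a=F b=T c=T d=F e=T
  a=T b=F c=F d=F e=T
That's 7 in total.

7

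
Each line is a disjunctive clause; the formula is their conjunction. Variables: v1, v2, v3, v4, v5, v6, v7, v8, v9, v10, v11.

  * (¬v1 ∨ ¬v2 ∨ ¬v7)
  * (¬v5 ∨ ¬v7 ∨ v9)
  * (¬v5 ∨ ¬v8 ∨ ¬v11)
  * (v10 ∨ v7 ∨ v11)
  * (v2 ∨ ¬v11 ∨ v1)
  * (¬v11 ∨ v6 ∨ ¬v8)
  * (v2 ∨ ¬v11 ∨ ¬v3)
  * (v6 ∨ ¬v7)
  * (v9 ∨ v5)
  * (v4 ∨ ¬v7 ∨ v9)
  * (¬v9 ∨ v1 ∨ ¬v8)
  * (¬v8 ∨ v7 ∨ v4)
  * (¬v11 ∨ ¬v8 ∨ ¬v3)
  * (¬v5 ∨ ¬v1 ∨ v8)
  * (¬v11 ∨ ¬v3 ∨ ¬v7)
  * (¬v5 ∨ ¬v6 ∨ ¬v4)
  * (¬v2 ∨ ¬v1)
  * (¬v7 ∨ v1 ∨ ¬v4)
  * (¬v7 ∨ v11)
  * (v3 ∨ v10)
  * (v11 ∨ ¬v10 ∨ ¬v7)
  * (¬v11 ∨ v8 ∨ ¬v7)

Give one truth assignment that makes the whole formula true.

Set v1 = False and propagate.
Set v2 = True and propagate.
Set v3 = True and propagate.
For the remaining variables, v4 = True, v5 = True, v6 = False, v7 = False, v8 = False, v9 = False, v10 = True, v11 = True works.

v1 = F  v2 = T  v3 = T  v4 = T  v5 = T  v6 = F  v7 = F  v8 = F  v9 = F  v10 = T  v11 = T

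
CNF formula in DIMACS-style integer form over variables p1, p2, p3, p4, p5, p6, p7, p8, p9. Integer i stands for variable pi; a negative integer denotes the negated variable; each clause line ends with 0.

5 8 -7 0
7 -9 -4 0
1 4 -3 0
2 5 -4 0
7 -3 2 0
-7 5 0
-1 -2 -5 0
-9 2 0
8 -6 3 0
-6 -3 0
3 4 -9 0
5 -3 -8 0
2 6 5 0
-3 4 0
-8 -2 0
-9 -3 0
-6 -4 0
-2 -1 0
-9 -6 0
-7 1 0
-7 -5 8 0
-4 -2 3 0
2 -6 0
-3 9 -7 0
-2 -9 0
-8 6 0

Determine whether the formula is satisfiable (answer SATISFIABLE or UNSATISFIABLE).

Branch on p1: take p1 = False.
  then p7 is forced to False.
For the remaining variables, p2 = True, p3 = True, p4 = True, p5 = False, p6 = False, p8 = False, p9 = False works.
So p1 = F, p2 = T, p3 = T, p4 = T, p5 = F, p6 = F, p7 = F, p8 = F, p9 = F is a satisfying assignment.

SATISFIABLE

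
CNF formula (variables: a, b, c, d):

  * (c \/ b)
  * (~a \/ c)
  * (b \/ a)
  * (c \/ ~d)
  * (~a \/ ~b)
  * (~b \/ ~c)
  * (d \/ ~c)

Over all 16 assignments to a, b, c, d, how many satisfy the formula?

The models are:
  a=0 b=1 c=0 d=0
  a=1 b=0 c=1 d=1
That's 2 in total.

2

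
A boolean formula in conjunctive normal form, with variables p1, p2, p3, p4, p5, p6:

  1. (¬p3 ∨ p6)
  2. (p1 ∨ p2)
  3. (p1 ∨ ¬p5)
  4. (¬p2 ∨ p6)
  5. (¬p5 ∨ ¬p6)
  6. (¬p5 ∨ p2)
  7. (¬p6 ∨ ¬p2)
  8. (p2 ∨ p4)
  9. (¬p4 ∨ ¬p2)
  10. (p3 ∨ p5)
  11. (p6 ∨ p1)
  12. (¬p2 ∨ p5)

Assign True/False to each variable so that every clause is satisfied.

p1 = True  p2 = False  p3 = True  p4 = True  p5 = False  p6 = True

Pure literal: p1 appears only positively; assign p1 = True.
Try p2 = False.
  then p5 is forced to False.
  then p4 is forced to True.
  then p3 is forced to True.
  then p6 is forced to True.
Every clause has at least one true literal under this assignment.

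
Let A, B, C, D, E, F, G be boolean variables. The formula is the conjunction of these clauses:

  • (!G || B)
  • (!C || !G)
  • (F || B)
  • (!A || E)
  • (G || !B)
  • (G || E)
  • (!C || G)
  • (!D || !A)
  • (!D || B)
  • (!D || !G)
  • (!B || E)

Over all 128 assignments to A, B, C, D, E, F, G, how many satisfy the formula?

Satisfying assignments:
  A=0 B=0 C=0 D=0 E=1 F=1 G=0
  A=0 B=1 C=0 D=0 E=1 F=0 G=1
  A=0 B=1 C=0 D=0 E=1 F=1 G=1
  A=1 B=0 C=0 D=0 E=1 F=1 G=0
  A=1 B=1 C=0 D=0 E=1 F=0 G=1
  A=1 B=1 C=0 D=0 E=1 F=1 G=1
Count: 6.

6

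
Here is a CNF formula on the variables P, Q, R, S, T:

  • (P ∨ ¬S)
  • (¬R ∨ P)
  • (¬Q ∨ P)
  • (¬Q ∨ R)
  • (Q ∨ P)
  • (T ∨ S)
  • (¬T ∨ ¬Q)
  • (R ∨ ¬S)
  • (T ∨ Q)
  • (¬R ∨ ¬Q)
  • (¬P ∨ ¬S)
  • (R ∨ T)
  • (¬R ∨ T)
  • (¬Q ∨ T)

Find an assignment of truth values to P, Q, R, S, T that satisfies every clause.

P=1  Q=0  R=0  S=0  T=1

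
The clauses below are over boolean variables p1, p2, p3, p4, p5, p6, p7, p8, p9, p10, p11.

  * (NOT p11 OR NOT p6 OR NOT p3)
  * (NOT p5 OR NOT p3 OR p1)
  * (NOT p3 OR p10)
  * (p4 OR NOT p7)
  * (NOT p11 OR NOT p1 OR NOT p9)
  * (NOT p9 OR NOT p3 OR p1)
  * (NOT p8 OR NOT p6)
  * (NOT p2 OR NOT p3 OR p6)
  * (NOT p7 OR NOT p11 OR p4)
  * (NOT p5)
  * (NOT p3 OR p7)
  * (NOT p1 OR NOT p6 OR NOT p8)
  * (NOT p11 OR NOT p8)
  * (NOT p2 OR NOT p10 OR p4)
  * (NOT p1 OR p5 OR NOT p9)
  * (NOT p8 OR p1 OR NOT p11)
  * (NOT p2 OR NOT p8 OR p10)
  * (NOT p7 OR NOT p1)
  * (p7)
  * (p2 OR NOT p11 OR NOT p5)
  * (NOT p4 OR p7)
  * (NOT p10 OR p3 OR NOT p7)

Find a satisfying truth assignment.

The clause (NOT p5) is unit: p5 must be False.
(p7) is a unit clause, so p7 = True.
The clause (p4) is unit: p4 must be True.
The clause (NOT p1) is unit: p1 must be False.
Pure literal: p2 appears only negated; assign p2 = False.
Pure literal: p8 appears only negated; assign p8 = False.
Try p3 = True.
  then p10 is forced to True.
  then p9 is forced to False.
For the remaining variables, p6 = False, p11 = False works.
Check each clause:
  1. (NOT p6 OR NOT p3 OR NOT p11) — NOT p6 is true.
  2. (NOT p3 OR p1 OR NOT p5) — NOT p5 is true.
  3. (NOT p3 OR p10) — p10 is true.
  4. (p4 OR NOT p7) — p4 is true.
  5. (NOT p11 OR NOT p9 OR NOT p1) — NOT p11 is true.
  6. (p1 OR NOT p3 OR NOT p9) — NOT p9 is true.
  7. (NOT p8 OR NOT p6) — NOT p8 is true.
  8. (NOT p3 OR p6 OR NOT p2) — NOT p2 is true.
  9. (NOT p7 OR p4 OR NOT p11) — p4 is true.
  10. (NOT p5) — NOT p5 is true.
  11. (NOT p3 OR p7) — p7 is true.
  12. (NOT p8 OR NOT p1 OR NOT p6) — NOT p8 is true.
  13. (NOT p8 OR NOT p11) — NOT p8 is true.
  14. (NOT p2 OR p4 OR NOT p10) — p4 is true.
  15. (NOT p9 OR p5 OR NOT p1) — NOT p1 is true.
  16. (NOT p11 OR NOT p8 OR p1) — NOT p8 is true.
  17. (NOT p2 OR NOT p8 OR p10) — NOT p8 is true.
  18. (NOT p7 OR NOT p1) — NOT p1 is true.
  19. (p7) — p7 is true.
  20. (NOT p5 OR p2 OR NOT p11) — NOT p5 is true.
  21. (p7 OR NOT p4) — p7 is true.
  22. (NOT p10 OR p3 OR NOT p7) — p3 is true.

p1 = False, p2 = False, p3 = True, p4 = True, p5 = False, p6 = False, p7 = True, p8 = False, p9 = False, p10 = True, p11 = False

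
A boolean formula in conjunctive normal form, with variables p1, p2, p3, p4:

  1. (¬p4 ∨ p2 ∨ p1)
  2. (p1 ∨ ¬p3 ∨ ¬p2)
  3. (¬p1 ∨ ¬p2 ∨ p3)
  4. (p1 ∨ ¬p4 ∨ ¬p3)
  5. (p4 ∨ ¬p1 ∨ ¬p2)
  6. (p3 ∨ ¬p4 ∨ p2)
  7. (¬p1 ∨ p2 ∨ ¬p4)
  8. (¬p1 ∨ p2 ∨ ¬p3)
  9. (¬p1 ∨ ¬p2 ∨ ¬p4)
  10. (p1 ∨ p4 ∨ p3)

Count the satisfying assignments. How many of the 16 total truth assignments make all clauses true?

3

Satisfying assignments:
  p1=0 p2=0 p3=1 p4=0
  p1=0 p2=1 p3=0 p4=1
  p1=1 p2=0 p3=0 p4=0
Count: 3.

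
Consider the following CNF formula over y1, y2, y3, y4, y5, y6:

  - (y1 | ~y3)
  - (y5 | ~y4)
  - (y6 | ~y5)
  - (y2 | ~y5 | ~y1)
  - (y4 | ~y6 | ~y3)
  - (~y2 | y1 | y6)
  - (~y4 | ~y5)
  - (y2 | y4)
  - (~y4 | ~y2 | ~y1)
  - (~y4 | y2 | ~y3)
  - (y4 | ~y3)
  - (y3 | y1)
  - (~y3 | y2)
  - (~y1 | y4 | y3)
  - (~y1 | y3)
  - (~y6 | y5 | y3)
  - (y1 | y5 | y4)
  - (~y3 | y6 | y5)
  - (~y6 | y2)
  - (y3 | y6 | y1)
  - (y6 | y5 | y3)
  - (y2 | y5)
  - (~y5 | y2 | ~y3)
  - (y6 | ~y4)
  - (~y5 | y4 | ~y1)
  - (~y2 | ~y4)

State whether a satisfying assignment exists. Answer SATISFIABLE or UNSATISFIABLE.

UNSATISFIABLE

y3 = True:
  propagation gives y1=True, y4=True, y5=True; an empty clause results — contradiction.
y3 = False:
  propagation gives y1=True; an empty clause results — contradiction.
Every branch closes, so no satisfying assignment exists.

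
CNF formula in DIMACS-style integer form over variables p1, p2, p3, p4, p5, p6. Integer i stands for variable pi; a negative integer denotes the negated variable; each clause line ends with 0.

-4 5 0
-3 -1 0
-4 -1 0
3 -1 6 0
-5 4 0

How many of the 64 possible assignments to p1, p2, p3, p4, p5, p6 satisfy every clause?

Split on p1, then p4.
  p1=1, p4=1: a clause becomes empty — 0.
  p1=1, p4=0: remaining (p2,p3,p5,p6) ∈ {(0,0,0,1); (1,0,0,1)} — 2.
  p1=0, p4=1: forces p5=1; p2, p3, p6 free → 2^3 = 8.
  p1=0, p4=0: forces p5=0; p2, p3, p6 free → 2^3 = 8.
Total: 0 + 2 + 8 + 8 = 18.

18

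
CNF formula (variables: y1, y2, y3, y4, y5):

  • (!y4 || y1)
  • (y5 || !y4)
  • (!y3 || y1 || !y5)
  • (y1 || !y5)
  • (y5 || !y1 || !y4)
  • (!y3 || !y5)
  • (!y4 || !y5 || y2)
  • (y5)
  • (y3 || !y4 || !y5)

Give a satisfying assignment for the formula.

y1 = T, y2 = T, y3 = F, y4 = F, y5 = T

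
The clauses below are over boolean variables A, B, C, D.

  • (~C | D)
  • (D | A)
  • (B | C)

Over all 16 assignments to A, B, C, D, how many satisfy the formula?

The models are:
  A=0 B=0 C=1 D=1
  A=0 B=1 C=0 D=1
  A=0 B=1 C=1 D=1
  A=1 B=0 C=1 D=1
  A=1 B=1 C=0 D=0
  A=1 B=1 C=0 D=1
  A=1 B=1 C=1 D=1
That's 7 in total.

7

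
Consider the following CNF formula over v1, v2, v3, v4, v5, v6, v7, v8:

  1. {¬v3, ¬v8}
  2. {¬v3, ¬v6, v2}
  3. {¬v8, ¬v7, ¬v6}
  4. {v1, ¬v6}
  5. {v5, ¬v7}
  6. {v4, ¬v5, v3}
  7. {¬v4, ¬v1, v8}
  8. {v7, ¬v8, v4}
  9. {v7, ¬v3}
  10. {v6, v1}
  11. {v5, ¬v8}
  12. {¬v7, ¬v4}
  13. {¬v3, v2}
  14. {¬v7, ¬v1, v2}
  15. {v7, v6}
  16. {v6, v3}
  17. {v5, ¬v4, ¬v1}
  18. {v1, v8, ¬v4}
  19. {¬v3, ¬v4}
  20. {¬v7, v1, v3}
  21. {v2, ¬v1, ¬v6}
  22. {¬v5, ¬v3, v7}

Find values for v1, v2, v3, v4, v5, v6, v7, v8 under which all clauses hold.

v1=True, v2=True, v3=True, v4=False, v5=True, v6=False, v7=True, v8=False

Check each clause:
  1. {¬v3, ¬v8} — ¬v8 is true.
  2. {¬v6, v2, ¬v3} — ¬v6 is true.
  3. {¬v7, ¬v8, ¬v6} — ¬v8 is true.
  4. {v1, ¬v6} — v1 is true.
  5. {v5, ¬v7} — v5 is true.
  6. {¬v5, v3, v4} — v3 is true.
  7. {¬v4, ¬v1, v8} — ¬v4 is true.
  8. {¬v8, v7, v4} — ¬v8 is true.
  9. {¬v3, v7} — v7 is true.
  10. {v6, v1} — v1 is true.
  11. {v5, ¬v8} — ¬v8 is true.
  12. {¬v4, ¬v7} — ¬v4 is true.
  13. {¬v3, v2} — v2 is true.
  14. {¬v7, v2, ¬v1} — v2 is true.
  15. {v6, v7} — v7 is true.
  16. {v3, v6} — v3 is true.
  17. {¬v1, v5, ¬v4} — ¬v4 is true.
  18. {v1, v8, ¬v4} — v1 is true.
  19. {¬v4, ¬v3} — ¬v4 is true.
  20. {v3, ¬v7, v1} — v1 is true.
  21. {v2, ¬v6, ¬v1} — ¬v6 is true.
  22. {v7, ¬v3, ¬v5} — v7 is true.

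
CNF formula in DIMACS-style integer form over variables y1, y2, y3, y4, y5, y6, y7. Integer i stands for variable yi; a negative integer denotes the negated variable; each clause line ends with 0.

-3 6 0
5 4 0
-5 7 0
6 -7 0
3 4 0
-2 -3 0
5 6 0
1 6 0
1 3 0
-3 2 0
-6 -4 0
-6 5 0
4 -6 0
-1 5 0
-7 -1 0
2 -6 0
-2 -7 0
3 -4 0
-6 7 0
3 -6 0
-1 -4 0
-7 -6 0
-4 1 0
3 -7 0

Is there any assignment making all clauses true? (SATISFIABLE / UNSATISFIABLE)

y6 = True:
  propagation gives y4=False; an empty clause results — contradiction.
y6 = False:
  propagation gives y3=False, y7=False, y5=False; an empty clause results — contradiction.
Every branch closes, so no satisfying assignment exists.

UNSATISFIABLE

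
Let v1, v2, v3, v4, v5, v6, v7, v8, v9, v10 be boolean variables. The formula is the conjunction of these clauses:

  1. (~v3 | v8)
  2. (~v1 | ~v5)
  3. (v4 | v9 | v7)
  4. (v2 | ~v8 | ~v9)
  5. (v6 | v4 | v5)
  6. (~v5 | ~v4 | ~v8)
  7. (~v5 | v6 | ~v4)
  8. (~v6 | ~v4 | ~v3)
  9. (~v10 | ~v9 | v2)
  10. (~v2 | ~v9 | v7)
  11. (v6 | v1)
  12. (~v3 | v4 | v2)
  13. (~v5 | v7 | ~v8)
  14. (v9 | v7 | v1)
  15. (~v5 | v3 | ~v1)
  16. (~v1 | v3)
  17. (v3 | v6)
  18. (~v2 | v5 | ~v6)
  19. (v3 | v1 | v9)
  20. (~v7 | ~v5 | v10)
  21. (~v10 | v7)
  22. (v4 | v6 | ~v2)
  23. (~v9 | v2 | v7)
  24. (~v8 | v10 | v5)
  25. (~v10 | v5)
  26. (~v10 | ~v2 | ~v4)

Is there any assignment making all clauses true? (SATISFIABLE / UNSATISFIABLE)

SATISFIABLE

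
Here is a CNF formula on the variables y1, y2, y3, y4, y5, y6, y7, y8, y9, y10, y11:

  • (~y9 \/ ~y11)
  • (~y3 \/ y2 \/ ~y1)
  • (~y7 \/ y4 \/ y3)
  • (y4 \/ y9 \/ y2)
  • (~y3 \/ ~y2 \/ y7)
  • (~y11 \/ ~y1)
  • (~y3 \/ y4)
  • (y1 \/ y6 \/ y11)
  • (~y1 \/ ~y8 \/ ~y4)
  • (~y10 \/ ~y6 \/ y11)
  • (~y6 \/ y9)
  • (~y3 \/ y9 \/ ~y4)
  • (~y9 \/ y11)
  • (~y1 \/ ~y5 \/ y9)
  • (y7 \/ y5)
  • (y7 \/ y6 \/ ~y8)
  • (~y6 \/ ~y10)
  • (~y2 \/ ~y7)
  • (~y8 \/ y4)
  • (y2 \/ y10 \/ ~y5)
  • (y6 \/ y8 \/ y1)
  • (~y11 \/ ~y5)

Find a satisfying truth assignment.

y1=F, y2=F, y3=F, y4=T, y5=F, y6=F, y7=T, y8=T, y9=F, y10=F, y11=T

Check each clause:
  1. (~y9 \/ ~y11) — ~y9 is true.
  2. (~y1 \/ ~y3 \/ y2) — ~y3 is true.
  3. (~y7 \/ y3 \/ y4) — y4 is true.
  4. (y2 \/ y9 \/ y4) — y4 is true.
  5. (~y3 \/ ~y2 \/ y7) — ~y3 is true.
  6. (~y1 \/ ~y11) — ~y1 is true.
  7. (y4 \/ ~y3) — y4 is true.
  8. (y6 \/ y1 \/ y11) — y11 is true.
  9. (~y1 \/ ~y8 \/ ~y4) — ~y1 is true.
  10. (~y10 \/ ~y6 \/ y11) — ~y6 is true.
  11. (~y6 \/ y9) — ~y6 is true.
  12. (~y3 \/ y9 \/ ~y4) — ~y3 is true.
  13. (y11 \/ ~y9) — y11 is true.
  14. (~y1 \/ ~y5 \/ y9) — ~y5 is true.
  15. (y5 \/ y7) — y7 is true.
  16. (y7 \/ ~y8 \/ y6) — y7 is true.
  17. (~y10 \/ ~y6) — ~y6 is true.
  18. (~y7 \/ ~y2) — ~y2 is true.
  19. (y4 \/ ~y8) — y4 is true.
  20. (y10 \/ y2 \/ ~y5) — ~y5 is true.
  21. (y1 \/ y8 \/ y6) — y8 is true.
  22. (~y5 \/ ~y11) — ~y5 is true.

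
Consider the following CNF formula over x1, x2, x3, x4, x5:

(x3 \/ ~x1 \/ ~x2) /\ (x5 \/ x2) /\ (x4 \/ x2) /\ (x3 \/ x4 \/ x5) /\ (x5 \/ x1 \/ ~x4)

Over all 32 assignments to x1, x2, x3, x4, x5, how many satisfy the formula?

Case analysis on x2 and x4:
  x2=1, x4=1: remaining (x1,x3,x5) ∈ {(0,0,1); (0,1,1); (1,1,0); (1,1,1)} — 4.
  x2=1, x4=0: 5 of the 8 assignments to (x1,x3,x5) work.
  x2=0, x4=1: remaining (x1,x3,x5) ∈ {(0,0,1); (0,1,1); (1,0,1); (1,1,1)} — 4.
  x2=0, x4=0: a clause becomes empty — 0.
Total: 4 + 5 + 4 + 0 = 13.

13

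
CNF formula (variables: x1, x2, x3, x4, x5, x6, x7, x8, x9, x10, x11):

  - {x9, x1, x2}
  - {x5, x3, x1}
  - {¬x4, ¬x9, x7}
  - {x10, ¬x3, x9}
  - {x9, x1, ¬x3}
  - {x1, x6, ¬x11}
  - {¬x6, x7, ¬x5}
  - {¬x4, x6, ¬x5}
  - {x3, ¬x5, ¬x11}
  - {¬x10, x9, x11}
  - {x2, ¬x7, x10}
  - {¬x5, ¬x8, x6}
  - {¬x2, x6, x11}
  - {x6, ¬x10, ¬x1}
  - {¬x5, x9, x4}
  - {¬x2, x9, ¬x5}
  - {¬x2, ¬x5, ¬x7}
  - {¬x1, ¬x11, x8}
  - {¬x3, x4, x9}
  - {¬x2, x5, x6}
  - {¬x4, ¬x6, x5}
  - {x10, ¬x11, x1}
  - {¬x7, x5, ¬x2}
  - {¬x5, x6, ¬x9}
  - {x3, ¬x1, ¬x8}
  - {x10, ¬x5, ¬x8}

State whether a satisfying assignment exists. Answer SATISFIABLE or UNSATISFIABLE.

SATISFIABLE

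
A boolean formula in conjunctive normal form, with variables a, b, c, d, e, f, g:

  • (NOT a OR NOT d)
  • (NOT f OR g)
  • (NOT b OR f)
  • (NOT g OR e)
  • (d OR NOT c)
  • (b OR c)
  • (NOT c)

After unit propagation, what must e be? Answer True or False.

(NOT c) stands alone — c = False.
(c OR b): since c = False, the clause reduces to (b). b = True.
(f OR NOT b): since b = True, the clause reduces to (f). f = True.
(NOT f OR g): since f = True, the clause reduces to (g). g = True.
From (NOT g OR e) and g = True: e = True.

True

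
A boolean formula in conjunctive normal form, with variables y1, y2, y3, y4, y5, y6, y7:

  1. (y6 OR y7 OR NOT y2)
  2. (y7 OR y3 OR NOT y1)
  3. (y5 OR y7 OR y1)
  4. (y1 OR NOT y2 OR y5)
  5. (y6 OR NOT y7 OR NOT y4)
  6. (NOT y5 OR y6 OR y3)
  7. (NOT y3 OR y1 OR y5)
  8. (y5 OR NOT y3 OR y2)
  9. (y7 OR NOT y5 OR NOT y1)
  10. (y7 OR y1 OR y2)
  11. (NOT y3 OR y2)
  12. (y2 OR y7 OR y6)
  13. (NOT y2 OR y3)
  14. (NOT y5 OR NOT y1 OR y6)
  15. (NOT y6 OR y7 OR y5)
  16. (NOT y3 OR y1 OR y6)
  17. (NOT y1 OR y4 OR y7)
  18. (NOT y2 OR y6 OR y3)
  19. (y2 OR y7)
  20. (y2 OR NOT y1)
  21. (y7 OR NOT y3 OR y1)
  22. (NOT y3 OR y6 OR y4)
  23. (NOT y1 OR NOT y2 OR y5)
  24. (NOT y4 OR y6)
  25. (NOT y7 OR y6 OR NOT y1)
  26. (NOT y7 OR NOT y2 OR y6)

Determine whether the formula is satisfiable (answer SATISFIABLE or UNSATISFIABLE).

SATISFIABLE

Branch on y1: take y1 = False.
Try y2 = False.
  then y7 is forced to True.
  then y3 is forced to False.
For the remaining variables, y4 = False, y5 = False, y6 = True works.
Every clause has at least one true literal under this assignment.
So y1 = False, y2 = False, y3 = False, y4 = False, y5 = False, y6 = True, y7 = True is a satisfying assignment.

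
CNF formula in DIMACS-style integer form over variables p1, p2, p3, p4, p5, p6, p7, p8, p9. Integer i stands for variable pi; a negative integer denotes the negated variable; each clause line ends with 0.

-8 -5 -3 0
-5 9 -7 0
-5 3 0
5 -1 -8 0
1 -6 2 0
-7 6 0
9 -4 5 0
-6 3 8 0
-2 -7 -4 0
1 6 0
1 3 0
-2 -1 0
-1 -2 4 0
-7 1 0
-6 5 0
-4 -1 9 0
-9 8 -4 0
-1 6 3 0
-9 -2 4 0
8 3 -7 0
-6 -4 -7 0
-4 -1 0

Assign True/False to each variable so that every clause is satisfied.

p1 = T, p2 = F, p3 = T, p4 = F, p5 = T, p6 = F, p7 = F, p8 = F, p9 = T

Check each clause:
  1. (¬p8 ∨ ¬p5 ∨ ¬p3) — ¬p8 is true.
  2. (p9 ∨ ¬p7 ∨ ¬p5) — p9 is true.
  3. (p3 ∨ ¬p5) — p3 is true.
  4. (¬p8 ∨ p5 ∨ ¬p1) — ¬p8 is true.
  5. (p1 ∨ ¬p6 ∨ p2) — p1 is true.
  6. (p6 ∨ ¬p7) — ¬p7 is true.
  7. (p9 ∨ ¬p4 ∨ p5) — p9 is true.
  8. (¬p6 ∨ p3 ∨ p8) — ¬p6 is true.
  9. (¬p2 ∨ ¬p7 ∨ ¬p4) — ¬p7 is true.
  10. (p1 ∨ p6) — p1 is true.
  11. (p3 ∨ p1) — p1 is true.
  12. (¬p1 ∨ ¬p2) — ¬p2 is true.
  13. (p4 ∨ ¬p2 ∨ ¬p1) — ¬p2 is true.
  14. (p1 ∨ ¬p7) — ¬p7 is true.
  15. (¬p6 ∨ p5) — ¬p6 is true.
  16. (¬p1 ∨ p9 ∨ ¬p4) — p9 is true.
  17. (¬p9 ∨ p8 ∨ ¬p4) — ¬p4 is true.
  18. (p6 ∨ p3 ∨ ¬p1) — p3 is true.
  19. (p4 ∨ ¬p2 ∨ ¬p9) — ¬p2 is true.
  20. (p3 ∨ p8 ∨ ¬p7) — ¬p7 is true.
  21. (¬p6 ∨ ¬p7 ∨ ¬p4) — ¬p7 is true.
  22. (¬p4 ∨ ¬p1) — ¬p4 is true.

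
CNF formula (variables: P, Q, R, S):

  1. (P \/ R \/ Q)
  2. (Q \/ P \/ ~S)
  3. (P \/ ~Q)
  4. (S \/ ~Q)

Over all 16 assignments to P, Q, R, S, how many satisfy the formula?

7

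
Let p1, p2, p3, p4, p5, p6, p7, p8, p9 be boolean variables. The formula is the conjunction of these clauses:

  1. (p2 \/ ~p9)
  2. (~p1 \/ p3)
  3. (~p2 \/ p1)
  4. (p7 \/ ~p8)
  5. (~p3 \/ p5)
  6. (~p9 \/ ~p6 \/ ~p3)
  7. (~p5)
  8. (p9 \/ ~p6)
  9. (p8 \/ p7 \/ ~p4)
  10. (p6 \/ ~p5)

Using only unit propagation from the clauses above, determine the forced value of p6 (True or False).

False

Unit clause (~p5) sets p5 = False.
From (~p3 \/ p5) and p5 = False: p3 = False.
From (p3 \/ ~p1) and p3 = False: p1 = False.
(~p2 \/ p1) with p1 = False leaves only ~p2, so p2 = False.
From (p2 \/ ~p9) and p2 = False: p9 = False.
(p9 \/ ~p6) with p9 = False leaves only ~p6, so p6 = False.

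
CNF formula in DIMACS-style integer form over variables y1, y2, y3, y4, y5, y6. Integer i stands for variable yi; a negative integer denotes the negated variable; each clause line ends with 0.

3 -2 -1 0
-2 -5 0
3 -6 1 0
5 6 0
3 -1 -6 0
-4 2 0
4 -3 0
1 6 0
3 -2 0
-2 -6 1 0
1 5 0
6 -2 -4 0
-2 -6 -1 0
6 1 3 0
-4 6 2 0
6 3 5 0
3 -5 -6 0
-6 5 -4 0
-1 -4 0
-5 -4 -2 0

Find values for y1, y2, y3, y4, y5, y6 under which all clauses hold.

Try y1 = True.
  then y4 is forced to False.
  then y3 is forced to False.
  then y2 is forced to False.
  then y6 is forced to False.
  then y5 is forced to True.
Every clause has at least one true literal under this assignment.

y1=True  y2=False  y3=False  y4=False  y5=True  y6=False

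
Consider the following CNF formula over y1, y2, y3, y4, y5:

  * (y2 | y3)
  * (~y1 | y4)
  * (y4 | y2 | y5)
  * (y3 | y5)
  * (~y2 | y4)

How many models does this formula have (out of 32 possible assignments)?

Split on y2, then y4.
  y2=1, y4=1: y1 free; 3 ways for (y3,y5) × 2^1 = 6.
  y2=1, y4=0: a clause becomes empty — 0.
  y2=0, y4=1: remaining (y1,y3,y5) ∈ {(0,1,0); (0,1,1); (1,1,0); (1,1,1)} — 4.
  y2=0, y4=0: remaining (y1,y3,y5) ∈ {(0,1,1)} — 1.
Total: 6 + 0 + 4 + 1 = 11.

11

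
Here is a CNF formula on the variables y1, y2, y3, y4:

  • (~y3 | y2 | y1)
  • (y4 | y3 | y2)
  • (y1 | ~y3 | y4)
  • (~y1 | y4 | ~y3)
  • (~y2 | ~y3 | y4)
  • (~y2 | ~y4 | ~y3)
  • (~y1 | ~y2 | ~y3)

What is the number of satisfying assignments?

7

Case analysis on y3 and y2:
  y3=1, y2=1: a clause becomes empty — 0.
  y3=1, y2=0: remaining (y1,y4) ∈ {(1,1)} — 1.
  y3=0, y2=1: remaining (y1,y4) ∈ {(0,0); (0,1); (1,0); (1,1)} — 4.
  y3=0, y2=0: remaining (y1,y4) ∈ {(0,1); (1,1)} — 2.
Total: 0 + 1 + 4 + 2 = 7.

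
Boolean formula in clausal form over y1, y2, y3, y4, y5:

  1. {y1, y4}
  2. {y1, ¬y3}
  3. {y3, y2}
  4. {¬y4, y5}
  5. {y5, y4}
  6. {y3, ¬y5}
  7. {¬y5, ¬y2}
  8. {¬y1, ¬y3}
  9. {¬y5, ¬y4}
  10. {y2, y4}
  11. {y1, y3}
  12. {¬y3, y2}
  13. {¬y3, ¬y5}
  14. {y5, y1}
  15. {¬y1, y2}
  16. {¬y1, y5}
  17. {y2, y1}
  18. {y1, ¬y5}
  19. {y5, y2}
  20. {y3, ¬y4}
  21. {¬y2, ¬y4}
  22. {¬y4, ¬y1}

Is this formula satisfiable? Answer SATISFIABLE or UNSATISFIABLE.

UNSATISFIABLE

y1 = True:
  propagation gives y3=False, y2=True, y5=False; an empty clause results — contradiction.
y1 = False:
  propagation gives y4=True, y3=False; an empty clause results — contradiction.
Every branch closes, so no satisfying assignment exists.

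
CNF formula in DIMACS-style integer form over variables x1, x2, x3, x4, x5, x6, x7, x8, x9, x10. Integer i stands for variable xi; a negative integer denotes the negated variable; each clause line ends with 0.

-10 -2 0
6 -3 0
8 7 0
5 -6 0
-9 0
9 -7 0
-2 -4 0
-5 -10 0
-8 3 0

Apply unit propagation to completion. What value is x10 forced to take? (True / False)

Unit clause (~x9) sets x9 = False.
(x9 | ~x7) with x9 = False leaves only ~x7, so x7 = False.
(x7 | x8): since x7 = False, the clause reduces to (x8). x8 = True.
In (~x8 | x3), ~x8 is now false; x3 must hold, so x3 = True.
From (x6 | ~x3) and x3 = True: x6 = True.
From (x5 | ~x6) and x6 = True: x5 = True.
In (~x5 | ~x10), ~x5 is now false; ~x10 must hold, so x10 = False.

False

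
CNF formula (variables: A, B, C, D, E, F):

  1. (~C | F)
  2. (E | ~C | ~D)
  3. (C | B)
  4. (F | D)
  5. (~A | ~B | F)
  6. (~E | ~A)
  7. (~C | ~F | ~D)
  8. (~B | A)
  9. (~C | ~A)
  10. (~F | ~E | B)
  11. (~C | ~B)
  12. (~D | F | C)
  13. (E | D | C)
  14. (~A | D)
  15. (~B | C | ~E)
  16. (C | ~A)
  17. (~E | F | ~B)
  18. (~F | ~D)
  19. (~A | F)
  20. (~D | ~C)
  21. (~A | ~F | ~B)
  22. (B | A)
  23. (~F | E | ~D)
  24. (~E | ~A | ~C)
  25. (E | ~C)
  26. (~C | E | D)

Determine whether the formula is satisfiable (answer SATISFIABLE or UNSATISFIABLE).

C = True:
  propagation gives F=True, D=False, A=False, B=False; an empty clause results — contradiction.
C = False:
  propagation gives B=True, A=True; an empty clause results — contradiction.
Every branch closes, so no satisfying assignment exists.

UNSATISFIABLE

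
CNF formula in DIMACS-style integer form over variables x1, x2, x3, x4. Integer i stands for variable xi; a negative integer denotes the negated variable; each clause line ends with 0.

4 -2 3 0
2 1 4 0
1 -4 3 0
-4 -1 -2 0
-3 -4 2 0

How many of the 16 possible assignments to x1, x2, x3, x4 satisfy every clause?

The models are:
  x1=0 x2=1 x3=1 x4=0
  x1=0 x2=1 x3=1 x4=1
  x1=1 x2=0 x3=0 x4=0
  x1=1 x2=0 x3=0 x4=1
  x1=1 x2=0 x3=1 x4=0
  x1=1 x2=1 x3=1 x4=0
Count: 6.

6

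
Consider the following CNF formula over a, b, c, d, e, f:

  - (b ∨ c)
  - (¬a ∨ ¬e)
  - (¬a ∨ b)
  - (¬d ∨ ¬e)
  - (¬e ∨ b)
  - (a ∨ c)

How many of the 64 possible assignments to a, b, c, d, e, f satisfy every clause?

18

Split on a, then b.
  a=1, b=1: forces e=0; c, d, f free → 2^3 = 8.
  a=1, b=0: a clause becomes empty — 0.
  a=0, b=1: f free; 3 ways for (c,d,e) × 2^1 = 6.
  a=0, b=0: remaining (c,d,e,f) ∈ {(1,0,0,0); (1,0,0,1); (1,1,0,0); (1,1,0,1)} — 4.
Total: 8 + 0 + 6 + 4 = 18.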